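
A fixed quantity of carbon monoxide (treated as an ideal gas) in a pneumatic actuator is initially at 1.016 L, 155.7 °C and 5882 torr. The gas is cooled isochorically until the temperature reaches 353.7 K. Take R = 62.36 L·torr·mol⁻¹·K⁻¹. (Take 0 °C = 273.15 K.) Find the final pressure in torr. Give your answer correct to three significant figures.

P₂ ≈ 4.85e+03 torr

Convert: T₁ = 428.8 K.
V constant ⇒ P ∝ T: V₂ = V₁; P₂ = P₁·(T₂/T₁) = 4851 torr.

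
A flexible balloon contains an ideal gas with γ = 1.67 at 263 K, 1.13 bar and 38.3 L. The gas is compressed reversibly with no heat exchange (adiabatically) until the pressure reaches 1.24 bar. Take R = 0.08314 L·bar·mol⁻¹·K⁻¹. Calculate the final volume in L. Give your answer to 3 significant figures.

V₂ ≈ 36.2 L

Reversible adiabatic, γ = 1.67: T₂ = T₁·(P₂/P₁)^((γ−1)/γ) = 273.0 K; V₂ = V₁·(P₁/P₂)^(1/γ) = 36.23 L.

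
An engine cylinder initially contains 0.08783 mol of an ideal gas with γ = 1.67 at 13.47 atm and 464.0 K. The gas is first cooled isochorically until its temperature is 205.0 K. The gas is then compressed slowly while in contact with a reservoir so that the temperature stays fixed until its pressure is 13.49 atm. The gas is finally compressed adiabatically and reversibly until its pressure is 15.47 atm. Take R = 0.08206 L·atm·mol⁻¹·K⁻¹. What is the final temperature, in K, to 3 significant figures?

T₄ ≈ 217 K

From PV = nRT: V₁ = nRT₁/P₁ = 0.2483 L.
Isochoric, so P/T is constant: V₂ = V₁; P₂ = P₁·(T₂/T₁) = 5.951 atm.
T constant ⇒ Boyle's law P V = const: T₃ = T₂; V₃ = V₂·(P₂/P₃) = 0.1095 L.
Adiabatic (γ = 1.67), T V^(γ−1) and P V^γ constant: T₄ = T₃·(P₄/P₃)^((γ−1)/γ) = 216.6 K; V₄ = V₃·(P₃/P₄)^(1/γ) = 0.1009 L.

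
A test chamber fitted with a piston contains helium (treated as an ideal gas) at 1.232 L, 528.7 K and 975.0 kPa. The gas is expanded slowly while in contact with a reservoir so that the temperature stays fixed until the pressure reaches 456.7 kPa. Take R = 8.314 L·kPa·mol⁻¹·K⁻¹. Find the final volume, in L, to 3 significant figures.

V₂ ≈ 2.63 L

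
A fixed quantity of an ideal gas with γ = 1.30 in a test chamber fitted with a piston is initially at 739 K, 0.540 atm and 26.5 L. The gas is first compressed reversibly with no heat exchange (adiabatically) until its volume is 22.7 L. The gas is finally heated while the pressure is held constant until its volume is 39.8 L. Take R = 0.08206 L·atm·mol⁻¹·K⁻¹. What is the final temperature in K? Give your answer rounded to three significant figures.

T₃ ≈ 1.36e+03 K

Reversible adiabatic, γ = 1.30: T₂ = T₁·(V₁/V₂)^(γ−1) = 774.1 K; P₂ = P₁·(V₁/V₂)^γ = 0.6604 atm.
Isobaric, so V/T is constant: P₃ = P₂; T₃ = T₂·(V₃/V₂) = 1357 K.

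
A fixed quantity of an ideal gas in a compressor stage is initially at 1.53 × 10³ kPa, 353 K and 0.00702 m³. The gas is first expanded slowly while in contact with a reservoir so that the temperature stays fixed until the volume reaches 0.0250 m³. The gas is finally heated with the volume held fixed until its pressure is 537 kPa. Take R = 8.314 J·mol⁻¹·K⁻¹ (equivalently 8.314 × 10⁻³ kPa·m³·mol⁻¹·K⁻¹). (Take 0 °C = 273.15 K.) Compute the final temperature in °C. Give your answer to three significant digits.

Isothermal, so P V is constant: T₂ = T₁; P₂ = P₁·(V₁/V₂) = 429.6 kPa.
Isochoric, so P/T is constant: V₃ = V₂; T₃ = T₂·(P₃/P₂) = 441.2 K.

T₃ ≈ 168 °C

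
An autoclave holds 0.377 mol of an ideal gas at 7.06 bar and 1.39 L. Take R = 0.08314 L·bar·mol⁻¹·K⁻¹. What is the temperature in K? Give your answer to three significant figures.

T ≈ 313 K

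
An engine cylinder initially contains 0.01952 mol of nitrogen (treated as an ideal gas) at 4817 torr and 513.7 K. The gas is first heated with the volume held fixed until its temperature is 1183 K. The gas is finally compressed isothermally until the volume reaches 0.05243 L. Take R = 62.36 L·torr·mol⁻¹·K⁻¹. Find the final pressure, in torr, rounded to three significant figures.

P₃ ≈ 2.75e+04 torr

From PV = nRT: V₁ = nRT₁/P₁ = 0.1298 L.
Isochoric, so P/T is constant: V₂ = V₁; P₂ = P₁·(T₂/T₁) = 1.109e+04 torr.
T constant ⇒ Boyle's law P V = const: T₃ = T₂; P₃ = P₂·(V₂/V₃) = 2.747e+04 torr.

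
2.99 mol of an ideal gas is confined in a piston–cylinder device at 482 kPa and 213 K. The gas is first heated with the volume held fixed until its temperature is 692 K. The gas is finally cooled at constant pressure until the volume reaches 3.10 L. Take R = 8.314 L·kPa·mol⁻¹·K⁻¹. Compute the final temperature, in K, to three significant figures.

T₃ ≈ 195 K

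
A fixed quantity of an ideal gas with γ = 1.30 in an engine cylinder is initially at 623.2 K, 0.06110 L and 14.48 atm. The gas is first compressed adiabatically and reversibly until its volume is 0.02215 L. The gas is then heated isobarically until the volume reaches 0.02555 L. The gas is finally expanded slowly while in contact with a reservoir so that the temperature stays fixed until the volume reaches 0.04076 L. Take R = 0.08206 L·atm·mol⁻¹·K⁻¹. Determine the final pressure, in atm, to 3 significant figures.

Adiabatic (γ = 1.30), T V^(γ−1) and P V^γ constant: T₂ = T₁·(V₁/V₂)^(γ−1) = 844.9 K; P₂ = P₁·(V₁/V₂)^γ = 54.15 atm.
P constant ⇒ V ∝ T: P₃ = P₂; T₃ = T₂·(V₃/V₂) = 974.6 K.
T constant ⇒ Boyle's law P V = const: T₄ = T₃; P₄ = P₃·(V₃/V₄) = 33.95 atm.

P₄ ≈ 33.9 atm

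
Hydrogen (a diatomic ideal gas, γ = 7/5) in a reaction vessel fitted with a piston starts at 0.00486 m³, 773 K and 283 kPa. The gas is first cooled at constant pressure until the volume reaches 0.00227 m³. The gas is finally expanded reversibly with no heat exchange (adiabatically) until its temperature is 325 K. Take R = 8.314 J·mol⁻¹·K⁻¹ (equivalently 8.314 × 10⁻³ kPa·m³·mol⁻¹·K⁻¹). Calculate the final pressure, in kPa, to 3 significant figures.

P₃ ≈ 196 kPa

P constant ⇒ V ∝ T: P₂ = P₁; T₂ = T₁·(V₂/V₁) = 361.1 K.
Reversible adiabatic, γ = 7/5: P₃ = P₂·(T₃/T₂)^(γ/(γ−1)) = 195.8 kPa; V₃ = V₂·(T₂/T₃)^(1/(γ−1)) = 0.002953 m³.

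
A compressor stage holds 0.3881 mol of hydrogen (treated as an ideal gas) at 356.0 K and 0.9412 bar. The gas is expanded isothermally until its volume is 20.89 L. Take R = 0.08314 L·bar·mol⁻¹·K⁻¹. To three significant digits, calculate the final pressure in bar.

From PV = nRT: V₁ = nRT₁/P₁ = 12.20 L.
T constant ⇒ Boyle's law P V = const: T₂ = T₁; P₂ = P₁·(V₁/V₂) = 0.5499 bar.

P₂ ≈ 0.550 bar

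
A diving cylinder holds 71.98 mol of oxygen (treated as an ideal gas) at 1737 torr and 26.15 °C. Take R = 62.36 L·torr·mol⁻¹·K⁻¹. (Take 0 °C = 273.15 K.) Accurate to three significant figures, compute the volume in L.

Convert: T = 299.30 K.
PV = nRT ⇒ V = nRT/P = (71.98 × 62.36 × 299.30) / 1737

V ≈ 773 L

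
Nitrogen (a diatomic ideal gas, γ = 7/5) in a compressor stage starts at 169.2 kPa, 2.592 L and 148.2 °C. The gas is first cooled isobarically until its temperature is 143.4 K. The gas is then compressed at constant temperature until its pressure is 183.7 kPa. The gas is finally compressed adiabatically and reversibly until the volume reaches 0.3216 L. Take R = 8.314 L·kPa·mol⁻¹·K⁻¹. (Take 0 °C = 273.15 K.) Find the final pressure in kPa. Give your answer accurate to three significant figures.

P₄ ≈ 672 kPa

Convert: T₁ = 421.3 K.
Isobaric, so V/T is constant: P₂ = P₁; V₂ = V₁·(T₂/T₁) = 0.8821 L.
Isothermal, so P V is constant: T₃ = T₂; V₃ = V₂·(P₂/P₃) = 0.8125 L.
Adiabatic (γ = 7/5), T V^(γ−1) and P V^γ constant: T₄ = T₃·(V₃/V₄)^(γ−1) = 207.8 K; P₄ = P₃·(V₃/V₄)^γ = 672.4 kPa.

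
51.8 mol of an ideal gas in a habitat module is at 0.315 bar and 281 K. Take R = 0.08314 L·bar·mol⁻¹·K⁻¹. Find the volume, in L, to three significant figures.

PV = nRT ⇒ V = nRT/P = (51.8 × 0.08314 × 281) / 0.315

V ≈ 3.84e+03 L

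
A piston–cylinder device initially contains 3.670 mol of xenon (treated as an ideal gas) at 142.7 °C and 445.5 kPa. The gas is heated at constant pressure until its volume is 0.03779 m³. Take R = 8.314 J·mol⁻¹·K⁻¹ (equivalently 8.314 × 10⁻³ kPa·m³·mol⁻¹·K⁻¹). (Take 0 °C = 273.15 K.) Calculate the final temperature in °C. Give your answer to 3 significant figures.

Convert: T₁ = 415.8 K.
From PV = nRT: V₁ = nRT₁/P₁ = 0.02848 m³.
Isobaric, so V/T is constant: P₂ = P₁; T₂ = T₁·(V₂/V₁) = 551.8 K.

T₂ ≈ 279 °C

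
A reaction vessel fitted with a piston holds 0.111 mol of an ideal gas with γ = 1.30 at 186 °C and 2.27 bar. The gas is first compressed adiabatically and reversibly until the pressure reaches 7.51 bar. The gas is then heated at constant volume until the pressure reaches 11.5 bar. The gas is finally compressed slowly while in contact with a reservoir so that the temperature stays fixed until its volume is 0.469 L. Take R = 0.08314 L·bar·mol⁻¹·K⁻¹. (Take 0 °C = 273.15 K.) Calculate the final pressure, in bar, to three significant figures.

P₄ ≈ 18.2 bar

Convert: T₁ = 459.1 K.
From PV = nRT: V₁ = nRT₁/P₁ = 1.867 L.
Adiabatic (γ = 1.30), T V^(γ−1) and P V^γ constant: T₂ = T₁·(P₂/P₁)^((γ−1)/γ) = 605.2 K; V₂ = V₁·(P₁/P₂)^(1/γ) = 0.7436 L.
Isochoric, so P/T is constant: V₃ = V₂; T₃ = T₂·(P₃/P₂) = 926.7 K.
Isothermal, so P V is constant: T₄ = T₃; P₄ = P₃·(V₃/V₄) = 18.23 bar.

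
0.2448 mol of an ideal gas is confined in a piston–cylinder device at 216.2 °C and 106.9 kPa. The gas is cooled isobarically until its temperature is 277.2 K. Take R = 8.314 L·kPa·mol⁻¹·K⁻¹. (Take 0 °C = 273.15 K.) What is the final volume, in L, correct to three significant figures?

Convert: T₁ = 489.3 K.
From PV = nRT: V₁ = nRT₁/P₁ = 9.317 L.
Isobaric, so V/T is constant: P₂ = P₁; V₂ = V₁·(T₂/T₁) = 5.278 L.

V₂ ≈ 5.28 L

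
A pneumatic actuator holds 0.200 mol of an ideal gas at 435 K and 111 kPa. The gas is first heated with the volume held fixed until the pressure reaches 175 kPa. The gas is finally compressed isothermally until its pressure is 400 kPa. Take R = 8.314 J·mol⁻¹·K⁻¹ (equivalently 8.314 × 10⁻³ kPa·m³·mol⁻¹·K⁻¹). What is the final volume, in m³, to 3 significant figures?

From PV = nRT: V₁ = nRT₁/P₁ = 0.006516 m³.
Isochoric, so P/T is constant: V₂ = V₁; T₂ = T₁·(P₂/P₁) = 685.8 K.
T constant ⇒ Boyle's law P V = const: T₃ = T₂; V₃ = V₂·(P₂/P₃) = 0.002851 m³.

V₃ ≈ 0.00285 m³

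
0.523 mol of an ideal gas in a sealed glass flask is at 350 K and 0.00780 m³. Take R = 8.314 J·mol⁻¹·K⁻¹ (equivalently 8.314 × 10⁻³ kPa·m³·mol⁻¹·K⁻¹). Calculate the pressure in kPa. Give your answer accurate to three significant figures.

P ≈ 195 kPa

PV = nRT ⇒ P = nRT/V = (0.523 × 8.314 × 10⁻³ × 350) / 0.00780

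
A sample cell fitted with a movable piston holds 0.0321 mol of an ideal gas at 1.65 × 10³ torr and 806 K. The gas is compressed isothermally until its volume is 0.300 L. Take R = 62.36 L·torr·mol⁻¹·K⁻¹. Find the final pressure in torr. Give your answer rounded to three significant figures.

P₂ ≈ 5.38e+03 torr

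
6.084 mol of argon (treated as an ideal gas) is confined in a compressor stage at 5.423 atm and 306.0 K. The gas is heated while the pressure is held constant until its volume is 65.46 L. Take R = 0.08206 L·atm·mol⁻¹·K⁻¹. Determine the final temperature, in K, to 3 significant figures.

From PV = nRT: V₁ = nRT₁/P₁ = 28.17 L.
Isobaric, so V/T is constant: P₂ = P₁; T₂ = T₁·(V₂/V₁) = 711.0 K.

T₂ ≈ 711 K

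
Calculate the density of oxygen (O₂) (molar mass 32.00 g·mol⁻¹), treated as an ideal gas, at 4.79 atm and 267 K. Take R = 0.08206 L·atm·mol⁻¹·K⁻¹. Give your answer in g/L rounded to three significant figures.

ρ = PM/(RT) = (4.79 × 32.00) / (0.08206 × 267.0)

ρ ≈ 7.00 g/L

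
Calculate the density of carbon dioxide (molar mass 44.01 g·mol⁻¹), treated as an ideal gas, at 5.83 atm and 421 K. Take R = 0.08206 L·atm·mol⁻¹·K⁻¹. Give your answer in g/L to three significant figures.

ρ = PM/(RT) = (5.83 × 44.01) / (0.08206 × 421.0)

ρ ≈ 7.43 g/L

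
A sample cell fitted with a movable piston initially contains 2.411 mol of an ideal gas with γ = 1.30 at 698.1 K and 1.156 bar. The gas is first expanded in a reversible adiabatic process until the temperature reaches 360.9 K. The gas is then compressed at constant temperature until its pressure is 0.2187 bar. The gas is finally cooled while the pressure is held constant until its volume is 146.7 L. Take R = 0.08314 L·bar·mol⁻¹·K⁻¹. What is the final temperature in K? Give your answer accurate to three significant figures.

T₄ ≈ 160 K

From PV = nRT: V₁ = nRT₁/P₁ = 121.1 L.
Reversible adiabatic, γ = 1.30: P₂ = P₁·(T₂/T₁)^(γ/(γ−1)) = 0.06627 bar; V₂ = V₁·(T₁/T₂)^(1/(γ−1)) = 1092 L.
Isothermal, so P V is constant: T₃ = T₂; V₃ = V₂·(P₂/P₃) = 330.8 L.
Isobaric, so V/T is constant: P₄ = P₃; T₄ = T₃·(V₄/V₃) = 160.1 K.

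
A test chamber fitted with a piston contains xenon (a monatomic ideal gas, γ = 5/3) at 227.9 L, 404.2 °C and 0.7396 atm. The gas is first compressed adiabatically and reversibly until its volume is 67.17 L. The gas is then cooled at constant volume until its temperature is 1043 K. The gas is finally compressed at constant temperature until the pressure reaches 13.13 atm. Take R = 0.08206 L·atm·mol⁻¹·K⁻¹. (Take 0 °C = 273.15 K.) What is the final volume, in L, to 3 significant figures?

V₄ ≈ 19.8 L

Convert: T₁ = 677.3 K.
Adiabatic (γ = 5/3), T V^(γ−1) and P V^γ constant: T₂ = T₁·(V₁/V₂)^(γ−1) = 1529 K; P₂ = P₁·(V₁/V₂)^γ = 5.666 atm.
V constant ⇒ P ∝ T: V₃ = V₂; P₃ = P₂·(T₃/T₂) = 3.864 atm.
T constant ⇒ Boyle's law P V = const: T₄ = T₃; V₄ = V₃·(P₃/P₄) = 19.77 L.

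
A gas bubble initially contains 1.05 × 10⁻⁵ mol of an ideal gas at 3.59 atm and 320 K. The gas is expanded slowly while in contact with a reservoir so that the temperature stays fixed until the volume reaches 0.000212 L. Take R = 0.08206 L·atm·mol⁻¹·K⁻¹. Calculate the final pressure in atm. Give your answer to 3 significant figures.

From PV = nRT: V₁ = nRT₁/P₁ = 7.680e-05 L.
T constant ⇒ Boyle's law P V = const: T₂ = T₁; P₂ = P₁·(V₁/V₂) = 1.301 atm.

P₂ ≈ 1.30 atm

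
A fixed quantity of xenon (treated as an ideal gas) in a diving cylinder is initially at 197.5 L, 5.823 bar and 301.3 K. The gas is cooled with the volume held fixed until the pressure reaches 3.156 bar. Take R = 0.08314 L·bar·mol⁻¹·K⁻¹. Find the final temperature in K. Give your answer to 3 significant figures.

Isochoric, so P/T is constant: V₂ = V₁; T₂ = T₁·(P₂/P₁) = 163.3 K.

T₂ ≈ 163 K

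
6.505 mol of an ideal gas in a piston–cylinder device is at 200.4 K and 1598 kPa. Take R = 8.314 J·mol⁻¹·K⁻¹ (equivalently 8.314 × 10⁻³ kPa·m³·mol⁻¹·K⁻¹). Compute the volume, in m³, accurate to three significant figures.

V ≈ 0.00678 m³

PV = nRT ⇒ V = nRT/P = (6.505 × 8.314 × 10⁻³ × 200.4) / 1598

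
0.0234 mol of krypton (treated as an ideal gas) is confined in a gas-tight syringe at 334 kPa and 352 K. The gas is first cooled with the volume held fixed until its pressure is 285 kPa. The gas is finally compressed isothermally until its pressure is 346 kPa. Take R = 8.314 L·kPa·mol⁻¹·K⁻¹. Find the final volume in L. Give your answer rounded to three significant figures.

V₃ ≈ 0.169 L

From PV = nRT: V₁ = nRT₁/P₁ = 0.2050 L.
Isochoric, so P/T is constant: V₂ = V₁; T₂ = T₁·(P₂/P₁) = 300.4 K.
Isothermal, so P V is constant: T₃ = T₂; V₃ = V₂·(P₂/P₃) = 0.1689 L.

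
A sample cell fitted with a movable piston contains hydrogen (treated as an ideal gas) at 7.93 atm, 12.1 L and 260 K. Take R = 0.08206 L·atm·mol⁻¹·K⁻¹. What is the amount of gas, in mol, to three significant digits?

PV = nRT ⇒ n = PV/(RT) = (7.93 × 12.1) / (0.08206 × 260)

n ≈ 4.50 mol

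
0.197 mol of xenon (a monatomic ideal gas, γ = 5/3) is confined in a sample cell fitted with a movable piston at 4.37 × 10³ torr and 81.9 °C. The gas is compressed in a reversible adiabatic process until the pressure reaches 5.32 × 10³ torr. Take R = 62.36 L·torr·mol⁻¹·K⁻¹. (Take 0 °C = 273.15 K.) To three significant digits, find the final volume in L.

Convert: T₁ = 355.0 K.
From PV = nRT: V₁ = nRT₁/P₁ = 0.9981 L.
Reversible adiabatic, γ = 5/3: T₂ = T₁·(P₂/P₁)^((γ−1)/γ) = 384.1 K; V₂ = V₁·(P₁/P₂)^(1/γ) = 0.8870 L.

V₂ ≈ 0.887 L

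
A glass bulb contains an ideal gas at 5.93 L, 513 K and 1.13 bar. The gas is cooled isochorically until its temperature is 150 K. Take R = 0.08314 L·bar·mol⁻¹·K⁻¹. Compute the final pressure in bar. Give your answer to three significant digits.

P₂ ≈ 0.330 bar

V constant ⇒ P ∝ T: V₂ = V₁; P₂ = P₁·(T₂/T₁) = 0.3304 bar.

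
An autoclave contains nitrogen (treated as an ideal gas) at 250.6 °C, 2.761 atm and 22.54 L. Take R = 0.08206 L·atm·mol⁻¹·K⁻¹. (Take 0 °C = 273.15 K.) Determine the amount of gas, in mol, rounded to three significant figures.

Convert: T = 523.75 K.
PV = nRT ⇒ n = PV/(RT) = (2.761 × 22.54) / (0.08206 × 523.75)

n ≈ 1.45 mol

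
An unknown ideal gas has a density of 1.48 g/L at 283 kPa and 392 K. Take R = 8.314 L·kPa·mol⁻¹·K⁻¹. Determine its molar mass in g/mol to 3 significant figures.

ρ = PM/(RT) ⇒ M = ρRT/P = (1.48 × 8.314 × 392.0) / 283

M ≈ 17.0 g/mol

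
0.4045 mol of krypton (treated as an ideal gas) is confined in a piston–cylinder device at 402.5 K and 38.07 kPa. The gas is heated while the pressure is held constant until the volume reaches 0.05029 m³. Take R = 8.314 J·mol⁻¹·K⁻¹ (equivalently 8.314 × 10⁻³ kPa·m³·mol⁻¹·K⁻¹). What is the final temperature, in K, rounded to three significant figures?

T₂ ≈ 569 K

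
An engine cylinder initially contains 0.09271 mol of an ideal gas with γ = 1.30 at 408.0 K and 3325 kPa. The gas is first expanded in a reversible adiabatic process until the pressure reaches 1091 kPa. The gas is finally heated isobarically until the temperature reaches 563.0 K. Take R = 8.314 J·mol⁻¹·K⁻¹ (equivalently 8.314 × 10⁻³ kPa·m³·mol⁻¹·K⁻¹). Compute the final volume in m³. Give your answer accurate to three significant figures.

V₃ ≈ 0.000398 m³

From PV = nRT: V₁ = nRT₁/P₁ = 9.458e-05 m³.
Adiabatic (γ = 1.30), T V^(γ−1) and P V^γ constant: T₂ = T₁·(P₂/P₁)^((γ−1)/γ) = 315.5 K; V₂ = V₁·(P₁/P₂)^(1/γ) = 0.0002229 m³.
P constant ⇒ V ∝ T: P₃ = P₂; V₃ = V₂·(T₃/T₂) = 0.0003978 m³.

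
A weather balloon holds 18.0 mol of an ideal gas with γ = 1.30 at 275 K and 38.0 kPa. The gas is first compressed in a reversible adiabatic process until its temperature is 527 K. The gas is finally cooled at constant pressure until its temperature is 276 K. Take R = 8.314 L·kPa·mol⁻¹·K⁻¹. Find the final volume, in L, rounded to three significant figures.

V₃ ≈ 64.9 L

From PV = nRT: V₁ = nRT₁/P₁ = 1083 L.
Adiabatic (γ = 1.30), T V^(γ−1) and P V^γ constant: P₂ = P₁·(T₂/T₁)^(γ/(γ−1)) = 636.6 kPa; V₂ = V₁·(T₁/T₂)^(1/(γ−1)) = 123.9 L.
P constant ⇒ V ∝ T: P₃ = P₂; V₃ = V₂·(T₃/T₂) = 64.88 L.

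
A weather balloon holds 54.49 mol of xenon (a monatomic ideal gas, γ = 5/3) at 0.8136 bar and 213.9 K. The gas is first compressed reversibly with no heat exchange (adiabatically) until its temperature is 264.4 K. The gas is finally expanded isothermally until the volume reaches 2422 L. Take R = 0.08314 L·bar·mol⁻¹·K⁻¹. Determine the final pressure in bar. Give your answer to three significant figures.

P₃ ≈ 0.495 bar

From PV = nRT: V₁ = nRT₁/P₁ = 1191 L.
Adiabatic (γ = 5/3), T V^(γ−1) and P V^γ constant: P₂ = P₁·(T₂/T₁)^(γ/(γ−1)) = 1.382 bar; V₂ = V₁·(T₁/T₂)^(1/(γ−1)) = 866.7 L.
Isothermal, so P V is constant: T₃ = T₂; P₃ = P₂·(V₂/V₃) = 0.4946 bar.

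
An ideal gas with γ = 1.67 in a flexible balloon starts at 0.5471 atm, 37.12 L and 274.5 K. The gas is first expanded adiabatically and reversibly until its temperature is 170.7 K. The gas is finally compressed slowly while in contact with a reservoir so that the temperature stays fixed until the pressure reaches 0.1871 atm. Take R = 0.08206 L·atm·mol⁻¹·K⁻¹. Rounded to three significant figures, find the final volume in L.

Reversible adiabatic, γ = 1.67: P₂ = P₁·(T₂/T₁)^(γ/(γ−1)) = 0.1674 atm; V₂ = V₁·(T₁/T₂)^(1/(γ−1)) = 75.43 L.
T constant ⇒ Boyle's law P V = const: T₃ = T₂; V₃ = V₂·(P₂/P₃) = 67.50 L.

V₃ ≈ 67.5 L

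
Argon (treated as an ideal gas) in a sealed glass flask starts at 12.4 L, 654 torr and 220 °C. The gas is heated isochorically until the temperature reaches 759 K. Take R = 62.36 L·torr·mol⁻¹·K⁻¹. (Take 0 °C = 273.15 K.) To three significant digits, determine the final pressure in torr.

Convert: T₁ = 493.1 K.
V constant ⇒ P ∝ T: V₂ = V₁; P₂ = P₁·(T₂/T₁) = 1007 torr.

P₂ ≈ 1.01e+03 torr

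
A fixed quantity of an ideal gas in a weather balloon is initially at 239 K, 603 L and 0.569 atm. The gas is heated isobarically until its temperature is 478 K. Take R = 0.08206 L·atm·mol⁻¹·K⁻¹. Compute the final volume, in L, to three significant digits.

V₂ ≈ 1.21e+03 L

P constant ⇒ V ∝ T: P₂ = P₁; V₂ = V₁·(T₂/T₁) = 1206 L.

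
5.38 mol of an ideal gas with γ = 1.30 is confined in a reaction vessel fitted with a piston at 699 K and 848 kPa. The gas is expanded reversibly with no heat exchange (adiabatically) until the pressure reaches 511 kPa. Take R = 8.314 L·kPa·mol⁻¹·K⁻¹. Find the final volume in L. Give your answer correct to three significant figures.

V₂ ≈ 54.4 L

From PV = nRT: V₁ = nRT₁/P₁ = 36.87 L.
Reversible adiabatic, γ = 1.30: T₂ = T₁·(P₂/P₁)^((γ−1)/γ) = 621.9 K; V₂ = V₁·(P₁/P₂)^(1/γ) = 54.44 L.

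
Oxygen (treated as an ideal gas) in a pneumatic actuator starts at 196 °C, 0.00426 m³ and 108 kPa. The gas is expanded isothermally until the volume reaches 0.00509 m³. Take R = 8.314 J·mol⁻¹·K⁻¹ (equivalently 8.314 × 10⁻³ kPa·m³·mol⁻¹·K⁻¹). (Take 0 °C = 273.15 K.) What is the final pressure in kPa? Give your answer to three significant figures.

Convert: T₁ = 469.1 K.
Isothermal, so P V is constant: T₂ = T₁; P₂ = P₁·(V₁/V₂) = 90.39 kPa.

P₂ ≈ 90.4 kPa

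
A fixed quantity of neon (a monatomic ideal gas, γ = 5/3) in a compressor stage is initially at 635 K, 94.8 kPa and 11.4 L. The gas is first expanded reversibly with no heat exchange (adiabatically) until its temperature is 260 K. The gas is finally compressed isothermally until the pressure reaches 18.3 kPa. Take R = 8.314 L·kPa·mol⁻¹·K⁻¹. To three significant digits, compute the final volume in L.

V₃ ≈ 24.2 L

Adiabatic (γ = 5/3), T V^(γ−1) and P V^γ constant: P₂ = P₁·(T₂/T₁)^(γ/(γ−1)) = 10.17 kPa; V₂ = V₁·(T₁/T₂)^(1/(γ−1)) = 43.51 L.
T constant ⇒ Boyle's law P V = const: T₃ = T₂; V₃ = V₂·(P₂/P₃) = 24.18 L.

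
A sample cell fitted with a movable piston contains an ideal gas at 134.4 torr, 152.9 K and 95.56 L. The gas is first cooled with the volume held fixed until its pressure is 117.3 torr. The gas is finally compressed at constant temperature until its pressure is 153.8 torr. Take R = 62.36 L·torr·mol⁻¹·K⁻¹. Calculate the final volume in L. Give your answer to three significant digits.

V₃ ≈ 72.9 L

V constant ⇒ P ∝ T: V₂ = V₁; T₂ = T₁·(P₂/P₁) = 133.4 K.
Isothermal, so P V is constant: T₃ = T₂; V₃ = V₂·(P₂/P₃) = 72.88 L.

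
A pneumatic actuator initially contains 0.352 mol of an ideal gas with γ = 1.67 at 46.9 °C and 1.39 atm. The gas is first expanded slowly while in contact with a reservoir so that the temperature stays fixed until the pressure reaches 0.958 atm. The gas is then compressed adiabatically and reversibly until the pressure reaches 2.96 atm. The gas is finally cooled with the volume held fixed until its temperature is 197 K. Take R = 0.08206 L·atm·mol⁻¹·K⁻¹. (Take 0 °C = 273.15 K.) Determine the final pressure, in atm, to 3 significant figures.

Convert: T₁ = 320.0 K.
From PV = nRT: V₁ = nRT₁/P₁ = 6.651 L.
T constant ⇒ Boyle's law P V = const: T₂ = T₁; V₂ = V₁·(P₁/P₂) = 9.650 L.
Adiabatic (γ = 1.67), T V^(γ−1) and P V^γ constant: T₃ = T₂·(P₃/P₂)^((γ−1)/γ) = 503.2 K; V₃ = V₂·(P₂/P₃)^(1/γ) = 4.911 L.
Isochoric, so P/T is constant: V₄ = V₃; P₄ = P₃·(T₄/T₃) = 1.159 atm.

P₄ ≈ 1.16 atm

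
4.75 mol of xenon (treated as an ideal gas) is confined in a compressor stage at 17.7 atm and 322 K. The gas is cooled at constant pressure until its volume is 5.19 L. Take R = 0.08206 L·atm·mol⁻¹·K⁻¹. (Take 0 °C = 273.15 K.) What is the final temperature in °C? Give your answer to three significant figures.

T₂ ≈ -37.5 °C

From PV = nRT: V₁ = nRT₁/P₁ = 7.091 L.
Isobaric, so V/T is constant: P₂ = P₁; T₂ = T₁·(V₂/V₁) = 235.7 K.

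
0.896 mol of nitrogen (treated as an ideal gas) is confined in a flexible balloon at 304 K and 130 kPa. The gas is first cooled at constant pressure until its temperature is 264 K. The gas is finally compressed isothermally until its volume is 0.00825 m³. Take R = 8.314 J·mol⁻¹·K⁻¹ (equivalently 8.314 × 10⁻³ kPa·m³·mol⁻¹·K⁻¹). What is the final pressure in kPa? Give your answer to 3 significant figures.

P₃ ≈ 238 kPa

From PV = nRT: V₁ = nRT₁/P₁ = 0.01742 m³.
Isobaric, so V/T is constant: P₂ = P₁; V₂ = V₁·(T₂/T₁) = 0.01513 m³.
Isothermal, so P V is constant: T₃ = T₂; P₃ = P₂·(V₂/V₃) = 238.4 kPa.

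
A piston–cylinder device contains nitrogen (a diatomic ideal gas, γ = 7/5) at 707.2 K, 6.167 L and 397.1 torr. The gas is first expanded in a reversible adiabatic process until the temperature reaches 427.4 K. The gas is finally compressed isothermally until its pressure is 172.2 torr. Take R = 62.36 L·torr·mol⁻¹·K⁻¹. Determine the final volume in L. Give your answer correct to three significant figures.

V₃ ≈ 8.59 L

Reversible adiabatic, γ = 7/5: P₂ = P₁·(T₂/T₁)^(γ/(γ−1)) = 68.14 torr; V₂ = V₁·(T₁/T₂)^(1/(γ−1)) = 21.72 L.
Isothermal, so P V is constant: T₃ = T₂; V₃ = V₂·(P₂/P₃) = 8.595 L.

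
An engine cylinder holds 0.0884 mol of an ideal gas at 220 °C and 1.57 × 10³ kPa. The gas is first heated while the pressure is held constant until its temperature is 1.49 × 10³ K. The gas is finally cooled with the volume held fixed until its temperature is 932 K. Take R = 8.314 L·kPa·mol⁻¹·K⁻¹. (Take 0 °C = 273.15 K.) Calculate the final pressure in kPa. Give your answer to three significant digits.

Convert: T₁ = 493.1 K.
From PV = nRT: V₁ = nRT₁/P₁ = 0.2309 L.
Isobaric, so V/T is constant: P₂ = P₁; V₂ = V₁·(T₂/T₁) = 0.6975 L.
Isochoric, so P/T is constant: V₃ = V₂; P₃ = P₂·(T₃/T₂) = 982.0 kPa.

P₃ ≈ 982 kPa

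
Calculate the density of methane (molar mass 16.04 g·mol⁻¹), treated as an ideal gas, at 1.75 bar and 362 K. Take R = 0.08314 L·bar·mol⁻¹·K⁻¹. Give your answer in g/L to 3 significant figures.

ρ ≈ 0.933 g/L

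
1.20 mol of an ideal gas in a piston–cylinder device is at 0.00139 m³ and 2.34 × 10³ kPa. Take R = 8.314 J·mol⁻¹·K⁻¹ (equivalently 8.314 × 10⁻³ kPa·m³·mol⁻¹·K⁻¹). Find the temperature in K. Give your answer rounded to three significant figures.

T ≈ 326 K

PV = nRT ⇒ T = PV/(nR) = (2.34e+03 × 0.00139) / (1.20 × 8.314 × 10⁻³)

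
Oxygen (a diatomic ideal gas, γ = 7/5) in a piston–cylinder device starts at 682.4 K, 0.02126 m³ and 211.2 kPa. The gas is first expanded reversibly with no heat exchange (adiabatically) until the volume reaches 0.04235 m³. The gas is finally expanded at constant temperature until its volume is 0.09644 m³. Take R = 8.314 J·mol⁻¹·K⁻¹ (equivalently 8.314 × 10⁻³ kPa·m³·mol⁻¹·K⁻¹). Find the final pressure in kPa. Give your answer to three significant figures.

P₃ ≈ 35.3 kPa

Adiabatic (γ = 7/5), T V^(γ−1) and P V^γ constant: T₂ = T₁·(V₁/V₂)^(γ−1) = 518.0 K; P₂ = P₁·(V₁/V₂)^γ = 80.48 kPa.
T constant ⇒ Boyle's law P V = const: T₃ = T₂; P₃ = P₂·(V₂/V₃) = 35.34 kPa.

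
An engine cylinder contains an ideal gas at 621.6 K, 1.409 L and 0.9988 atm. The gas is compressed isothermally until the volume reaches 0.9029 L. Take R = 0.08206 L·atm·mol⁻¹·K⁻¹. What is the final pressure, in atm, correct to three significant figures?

T constant ⇒ Boyle's law P V = const: T₂ = T₁; P₂ = P₁·(V₁/V₂) = 1.559 atm.

P₂ ≈ 1.56 atm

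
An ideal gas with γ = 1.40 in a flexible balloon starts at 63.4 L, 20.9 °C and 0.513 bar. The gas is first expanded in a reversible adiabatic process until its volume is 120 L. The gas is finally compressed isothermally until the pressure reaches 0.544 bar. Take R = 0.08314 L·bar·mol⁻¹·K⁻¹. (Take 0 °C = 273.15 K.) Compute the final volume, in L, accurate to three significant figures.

V₃ ≈ 46.3 L

Convert: T₁ = 294.0 K.
Reversible adiabatic, γ = 1.40: T₂ = T₁·(V₁/V₂)^(γ−1) = 227.8 K; P₂ = P₁·(V₁/V₂)^γ = 0.2100 bar.
T constant ⇒ Boyle's law P V = const: T₃ = T₂; V₃ = V₂·(P₂/P₃) = 46.32 L.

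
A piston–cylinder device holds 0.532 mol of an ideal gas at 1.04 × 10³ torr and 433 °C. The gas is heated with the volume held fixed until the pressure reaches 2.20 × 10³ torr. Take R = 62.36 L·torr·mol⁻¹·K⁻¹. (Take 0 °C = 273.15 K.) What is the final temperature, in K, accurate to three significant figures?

Convert: T₁ = 706.1 K.
From PV = nRT: V₁ = nRT₁/P₁ = 22.53 L.
V constant ⇒ P ∝ T: V₂ = V₁; T₂ = T₁·(P₂/P₁) = 1494 K.

T₂ ≈ 1.49e+03 K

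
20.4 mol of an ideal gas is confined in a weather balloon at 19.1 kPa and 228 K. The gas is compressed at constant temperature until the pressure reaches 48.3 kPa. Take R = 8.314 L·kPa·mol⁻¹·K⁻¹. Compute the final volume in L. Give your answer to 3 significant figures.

V₂ ≈ 801 L

From PV = nRT: V₁ = nRT₁/P₁ = 2025 L.
T constant ⇒ Boyle's law P V = const: T₂ = T₁; V₂ = V₁·(P₁/P₂) = 800.6 L.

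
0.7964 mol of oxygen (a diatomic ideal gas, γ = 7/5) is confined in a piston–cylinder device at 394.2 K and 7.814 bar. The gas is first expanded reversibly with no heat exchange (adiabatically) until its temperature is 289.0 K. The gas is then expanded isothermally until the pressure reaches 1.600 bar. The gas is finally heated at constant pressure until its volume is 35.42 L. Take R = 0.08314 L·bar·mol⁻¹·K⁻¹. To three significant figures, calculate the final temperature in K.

T₄ ≈ 856 K

From PV = nRT: V₁ = nRT₁/P₁ = 3.340 L.
Reversible adiabatic, γ = 7/5: P₂ = P₁·(T₂/T₁)^(γ/(γ−1)) = 2.636 bar; V₂ = V₁·(T₁/T₂)^(1/(γ−1)) = 7.258 L.
Isothermal, so P V is constant: T₃ = T₂; V₃ = V₂·(P₂/P₃) = 11.96 L.
P constant ⇒ V ∝ T: P₄ = P₃; T₄ = T₃·(V₄/V₃) = 855.9 K.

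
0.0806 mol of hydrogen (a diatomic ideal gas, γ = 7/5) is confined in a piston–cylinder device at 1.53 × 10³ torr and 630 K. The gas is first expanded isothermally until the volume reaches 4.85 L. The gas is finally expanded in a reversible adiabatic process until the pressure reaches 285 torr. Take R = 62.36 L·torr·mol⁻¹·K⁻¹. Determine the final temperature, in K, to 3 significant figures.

T₃ ≈ 497 K

From PV = nRT: V₁ = nRT₁/P₁ = 2.070 L.
T constant ⇒ Boyle's law P V = const: T₂ = T₁; P₂ = P₁·(V₁/V₂) = 652.9 torr.
Reversible adiabatic, γ = 7/5: T₃ = T₂·(P₃/P₂)^((γ−1)/γ) = 497.1 K; V₃ = V₂·(P₂/P₃)^(1/γ) = 8.768 L.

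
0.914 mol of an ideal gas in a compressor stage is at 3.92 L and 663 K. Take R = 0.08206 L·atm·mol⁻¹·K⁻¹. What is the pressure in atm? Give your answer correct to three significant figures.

P ≈ 12.7 atm

PV = nRT ⇒ P = nRT/V = (0.914 × 0.08206 × 663) / 3.92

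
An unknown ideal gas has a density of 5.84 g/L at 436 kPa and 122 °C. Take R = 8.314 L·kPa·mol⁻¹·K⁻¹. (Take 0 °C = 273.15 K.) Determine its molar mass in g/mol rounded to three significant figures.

M ≈ 44.0 g/mol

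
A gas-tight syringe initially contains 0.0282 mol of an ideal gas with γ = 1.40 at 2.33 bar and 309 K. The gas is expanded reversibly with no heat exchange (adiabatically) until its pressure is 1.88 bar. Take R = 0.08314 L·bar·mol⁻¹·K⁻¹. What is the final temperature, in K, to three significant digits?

T₂ ≈ 291 K

From PV = nRT: V₁ = nRT₁/P₁ = 0.3109 L.
Reversible adiabatic, γ = 1.40: T₂ = T₁·(P₂/P₁)^((γ−1)/γ) = 290.6 K; V₂ = V₁·(P₁/P₂)^(1/γ) = 0.3624 L.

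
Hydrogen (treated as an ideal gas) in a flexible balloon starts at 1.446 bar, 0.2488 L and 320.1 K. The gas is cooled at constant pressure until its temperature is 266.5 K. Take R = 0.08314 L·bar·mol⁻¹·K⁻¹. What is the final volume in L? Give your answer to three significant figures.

Isobaric, so V/T is constant: P₂ = P₁; V₂ = V₁·(T₂/T₁) = 0.2071 L.

V₂ ≈ 0.207 L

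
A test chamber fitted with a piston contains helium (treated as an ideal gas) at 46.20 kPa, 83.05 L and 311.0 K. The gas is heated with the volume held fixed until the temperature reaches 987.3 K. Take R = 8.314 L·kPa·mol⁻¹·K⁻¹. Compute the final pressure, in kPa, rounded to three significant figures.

V constant ⇒ P ∝ T: V₂ = V₁; P₂ = P₁·(T₂/T₁) = 146.7 kPa.

P₂ ≈ 147 kPa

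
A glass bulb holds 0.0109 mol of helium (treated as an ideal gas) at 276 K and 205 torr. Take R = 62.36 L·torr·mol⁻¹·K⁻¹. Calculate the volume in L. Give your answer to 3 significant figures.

V ≈ 0.915 L

PV = nRT ⇒ V = nRT/P = (0.0109 × 62.36 × 276) / 205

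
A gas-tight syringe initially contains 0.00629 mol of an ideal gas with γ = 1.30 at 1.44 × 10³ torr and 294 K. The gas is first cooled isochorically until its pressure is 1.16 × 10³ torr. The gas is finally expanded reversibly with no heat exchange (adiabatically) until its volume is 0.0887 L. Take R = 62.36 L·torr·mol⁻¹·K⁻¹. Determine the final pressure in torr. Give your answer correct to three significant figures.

From PV = nRT: V₁ = nRT₁/P₁ = 0.08008 L.
Isochoric, so P/T is constant: V₂ = V₁; T₂ = T₁·(P₂/P₁) = 236.8 K.
Reversible adiabatic, γ = 1.30: T₃ = T₂·(V₂/V₃)^(γ−1) = 229.7 K; P₃ = P₂·(V₂/V₃)^γ = 1016 torr.

P₃ ≈ 1.02e+03 torr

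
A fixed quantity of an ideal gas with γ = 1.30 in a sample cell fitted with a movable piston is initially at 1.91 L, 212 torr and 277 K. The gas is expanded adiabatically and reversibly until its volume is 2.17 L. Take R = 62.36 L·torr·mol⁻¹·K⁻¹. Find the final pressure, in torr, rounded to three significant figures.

Reversible adiabatic, γ = 1.30: T₂ = T₁·(V₁/V₂)^(γ−1) = 266.6 K; P₂ = P₁·(V₁/V₂)^γ = 179.6 torr.

P₂ ≈ 180 torr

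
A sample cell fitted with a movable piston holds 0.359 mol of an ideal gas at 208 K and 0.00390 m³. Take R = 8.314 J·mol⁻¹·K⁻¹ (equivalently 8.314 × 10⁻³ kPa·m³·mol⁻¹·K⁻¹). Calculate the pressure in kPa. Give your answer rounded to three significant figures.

P ≈ 159 kPa

PV = nRT ⇒ P = nRT/V = (0.359 × 8.314 × 10⁻³ × 208) / 0.00390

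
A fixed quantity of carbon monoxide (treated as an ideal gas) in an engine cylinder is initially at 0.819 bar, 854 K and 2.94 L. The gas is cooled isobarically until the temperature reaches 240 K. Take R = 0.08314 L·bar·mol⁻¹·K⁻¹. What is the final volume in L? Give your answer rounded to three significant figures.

Isobaric, so V/T is constant: P₂ = P₁; V₂ = V₁·(T₂/T₁) = 0.8262 L.

V₂ ≈ 0.826 L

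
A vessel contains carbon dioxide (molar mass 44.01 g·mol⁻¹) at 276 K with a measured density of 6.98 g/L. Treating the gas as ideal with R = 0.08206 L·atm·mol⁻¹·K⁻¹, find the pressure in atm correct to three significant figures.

ρ = PM/(RT) ⇒ P = ρRT/M = (6.98 × 0.08206 × 276.0) / 44.01

P ≈ 3.59 atm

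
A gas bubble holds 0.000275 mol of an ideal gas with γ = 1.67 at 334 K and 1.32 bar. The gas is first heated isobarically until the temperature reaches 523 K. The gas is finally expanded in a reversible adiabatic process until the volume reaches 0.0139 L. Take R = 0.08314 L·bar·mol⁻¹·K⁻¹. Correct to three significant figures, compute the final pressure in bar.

P₃ ≈ 0.646 bar

From PV = nRT: V₁ = nRT₁/P₁ = 0.005785 L.
Isobaric, so V/T is constant: P₂ = P₁; V₂ = V₁·(T₂/T₁) = 0.009059 L.
Reversible adiabatic, γ = 1.67: T₃ = T₂·(V₂/V₃)^(γ−1) = 392.6 K; P₃ = P₂·(V₂/V₃)^γ = 0.6457 bar.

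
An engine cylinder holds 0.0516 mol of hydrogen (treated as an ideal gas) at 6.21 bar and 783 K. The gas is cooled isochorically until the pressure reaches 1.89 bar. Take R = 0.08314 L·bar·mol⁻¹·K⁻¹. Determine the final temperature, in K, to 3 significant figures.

From PV = nRT: V₁ = nRT₁/P₁ = 0.5409 L.
V constant ⇒ P ∝ T: V₂ = V₁; T₂ = T₁·(P₂/P₁) = 238.3 K.

T₂ ≈ 238 K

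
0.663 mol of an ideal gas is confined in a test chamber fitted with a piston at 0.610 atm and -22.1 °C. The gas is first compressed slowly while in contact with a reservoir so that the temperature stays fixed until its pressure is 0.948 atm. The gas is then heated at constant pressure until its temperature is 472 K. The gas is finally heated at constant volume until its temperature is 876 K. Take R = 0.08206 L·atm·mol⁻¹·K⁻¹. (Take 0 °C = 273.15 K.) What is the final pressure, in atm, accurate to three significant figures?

P₄ ≈ 1.76 atm

Convert: T₁ = 251.0 K.
From PV = nRT: V₁ = nRT₁/P₁ = 22.39 L.
T constant ⇒ Boyle's law P V = const: T₂ = T₁; V₂ = V₁·(P₁/P₂) = 14.41 L.
Isobaric, so V/T is constant: P₃ = P₂; V₃ = V₂·(T₃/T₂) = 27.09 L.
Isochoric, so P/T is constant: V₄ = V₃; P₄ = P₃·(T₄/T₃) = 1.759 atm.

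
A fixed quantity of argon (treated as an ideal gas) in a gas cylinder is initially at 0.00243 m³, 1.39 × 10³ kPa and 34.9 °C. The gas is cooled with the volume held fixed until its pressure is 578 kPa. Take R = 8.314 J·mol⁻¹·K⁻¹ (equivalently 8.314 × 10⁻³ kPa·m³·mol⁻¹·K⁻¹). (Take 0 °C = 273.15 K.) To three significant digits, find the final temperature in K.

Convert: T₁ = 308.0 K.
V constant ⇒ P ∝ T: V₂ = V₁; T₂ = T₁·(P₂/P₁) = 128.1 K.

T₂ ≈ 128 K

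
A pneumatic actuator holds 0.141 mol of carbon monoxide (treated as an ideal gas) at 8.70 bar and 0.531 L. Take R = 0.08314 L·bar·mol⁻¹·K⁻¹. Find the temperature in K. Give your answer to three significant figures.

T ≈ 394 K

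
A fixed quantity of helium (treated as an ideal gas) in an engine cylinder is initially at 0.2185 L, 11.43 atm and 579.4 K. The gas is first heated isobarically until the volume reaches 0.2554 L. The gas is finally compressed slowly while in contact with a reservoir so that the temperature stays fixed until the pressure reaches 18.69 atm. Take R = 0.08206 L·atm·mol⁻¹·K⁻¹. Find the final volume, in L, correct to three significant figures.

Isobaric, so V/T is constant: P₂ = P₁; T₂ = T₁·(V₂/V₁) = 677.2 K.
T constant ⇒ Boyle's law P V = const: T₃ = T₂; V₃ = V₂·(P₂/P₃) = 0.1562 L.

V₃ ≈ 0.156 L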